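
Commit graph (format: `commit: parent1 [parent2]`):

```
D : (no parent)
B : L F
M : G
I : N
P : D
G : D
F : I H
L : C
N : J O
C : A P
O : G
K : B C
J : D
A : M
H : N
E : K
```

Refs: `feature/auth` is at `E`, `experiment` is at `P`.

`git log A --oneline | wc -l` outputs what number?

Walking parent pointers from A: reachable set = {A, D, G, M}.
That is 4 commits.

4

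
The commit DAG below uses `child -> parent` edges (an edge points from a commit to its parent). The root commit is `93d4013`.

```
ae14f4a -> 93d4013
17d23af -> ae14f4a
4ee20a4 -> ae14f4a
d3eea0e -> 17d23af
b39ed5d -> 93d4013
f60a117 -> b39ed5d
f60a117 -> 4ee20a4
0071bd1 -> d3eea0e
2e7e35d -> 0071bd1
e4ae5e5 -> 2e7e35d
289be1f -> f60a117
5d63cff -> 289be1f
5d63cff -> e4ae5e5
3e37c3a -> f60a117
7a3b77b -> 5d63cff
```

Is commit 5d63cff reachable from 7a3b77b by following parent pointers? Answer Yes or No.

Ancestors of 7a3b77b (commits reachable by following parents): {0071bd1, 17d23af, 289be1f, 2e7e35d, 4ee20a4, 5d63cff, 7a3b77b, 93d4013, ae14f4a, b39ed5d, d3eea0e, e4ae5e5, f60a117}.
5d63cff is in that set, so it is an ancestor of 7a3b77b.

Yes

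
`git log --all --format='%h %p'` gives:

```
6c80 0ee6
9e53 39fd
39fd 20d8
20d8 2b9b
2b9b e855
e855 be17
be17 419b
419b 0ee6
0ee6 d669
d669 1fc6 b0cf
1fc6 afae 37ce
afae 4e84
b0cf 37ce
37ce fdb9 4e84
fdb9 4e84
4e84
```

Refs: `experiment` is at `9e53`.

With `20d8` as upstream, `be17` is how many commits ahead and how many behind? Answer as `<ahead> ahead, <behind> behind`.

Reachable from be17: {0ee6, 1fc6, 37ce, 419b, 4e84, afae, b0cf, be17, d669, fdb9}.
Reachable from 20d8: {0ee6, 1fc6, 20d8, 2b9b, 37ce, 419b, 4e84, afae, b0cf, be17, d669, e855, fdb9}.
Only in be17's history (ahead): {} — 0.
Only in 20d8's history (behind): {20d8, 2b9b, e855} — 3.

0 ahead, 3 behind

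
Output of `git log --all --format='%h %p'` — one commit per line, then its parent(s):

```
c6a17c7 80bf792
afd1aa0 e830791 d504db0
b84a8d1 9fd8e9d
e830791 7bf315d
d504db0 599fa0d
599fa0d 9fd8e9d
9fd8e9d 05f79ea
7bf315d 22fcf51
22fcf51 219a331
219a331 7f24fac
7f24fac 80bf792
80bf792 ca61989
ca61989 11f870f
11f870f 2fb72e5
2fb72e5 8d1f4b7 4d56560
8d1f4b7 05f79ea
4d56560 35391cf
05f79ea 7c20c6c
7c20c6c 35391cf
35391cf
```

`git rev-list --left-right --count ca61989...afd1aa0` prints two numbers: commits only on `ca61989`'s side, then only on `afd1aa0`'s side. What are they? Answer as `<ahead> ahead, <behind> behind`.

Reachable from ca61989: {05f79ea, 11f870f, 2fb72e5, 35391cf, 4d56560, 7c20c6c, 8d1f4b7, ca61989}.
Reachable from afd1aa0: {05f79ea, 11f870f, 219a331, 22fcf51, 2fb72e5, 35391cf, 4d56560, 599fa0d, 7bf315d, 7c20c6c, 7f24fac, 80bf792, 8d1f4b7, 9fd8e9d, afd1aa0, ca61989, d504db0, e830791}.
Only in ca61989's history (ahead): {} — 0.
Only in afd1aa0's history (behind): {219a331, 22fcf51, 599fa0d, 7bf315d, 7f24fac, 80bf792, 9fd8e9d, afd1aa0, d504db0, e830791} — 10.

0 ahead, 10 behind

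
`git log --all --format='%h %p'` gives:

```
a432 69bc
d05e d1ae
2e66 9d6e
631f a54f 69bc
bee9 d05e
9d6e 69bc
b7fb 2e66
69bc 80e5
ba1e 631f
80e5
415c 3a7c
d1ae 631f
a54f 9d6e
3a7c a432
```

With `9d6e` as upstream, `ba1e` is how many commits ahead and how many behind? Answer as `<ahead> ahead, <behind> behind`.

3 ahead, 0 behind

Reachable from ba1e: {631f, 69bc, 80e5, 9d6e, a54f, ba1e}.
Reachable from 9d6e: {69bc, 80e5, 9d6e}.
Only in ba1e's history (ahead): {631f, a54f, ba1e} — 3.
Only in 9d6e's history (behind): {} — 0.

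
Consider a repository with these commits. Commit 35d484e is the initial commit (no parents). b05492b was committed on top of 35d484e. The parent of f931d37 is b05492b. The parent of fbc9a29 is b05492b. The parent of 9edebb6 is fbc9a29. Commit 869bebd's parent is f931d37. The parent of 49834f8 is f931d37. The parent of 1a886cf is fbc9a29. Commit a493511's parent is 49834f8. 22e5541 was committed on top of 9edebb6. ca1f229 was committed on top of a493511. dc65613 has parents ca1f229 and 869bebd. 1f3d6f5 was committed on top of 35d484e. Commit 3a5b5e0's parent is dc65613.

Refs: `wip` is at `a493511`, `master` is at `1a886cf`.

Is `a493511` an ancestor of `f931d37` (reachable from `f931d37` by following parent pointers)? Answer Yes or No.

No

Ancestors of f931d37: {35d484e, b05492b, f931d37}.
a493511 is not in that set, so it is not an ancestor of f931d37.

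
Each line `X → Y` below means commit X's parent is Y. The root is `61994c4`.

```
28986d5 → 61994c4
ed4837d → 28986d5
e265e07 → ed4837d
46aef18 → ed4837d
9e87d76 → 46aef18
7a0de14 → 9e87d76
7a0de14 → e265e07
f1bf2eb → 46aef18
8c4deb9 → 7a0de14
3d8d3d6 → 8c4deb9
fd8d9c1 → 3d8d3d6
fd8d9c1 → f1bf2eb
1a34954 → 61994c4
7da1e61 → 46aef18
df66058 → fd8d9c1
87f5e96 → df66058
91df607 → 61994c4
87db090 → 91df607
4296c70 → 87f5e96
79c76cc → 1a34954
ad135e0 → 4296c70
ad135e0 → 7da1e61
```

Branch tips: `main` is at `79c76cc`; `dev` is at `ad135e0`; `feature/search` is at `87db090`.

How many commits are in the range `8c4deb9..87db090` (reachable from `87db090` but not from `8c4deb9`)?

2

Reachable from 87db090: {61994c4, 87db090, 91df607}.
Reachable from 8c4deb9: {28986d5, 46aef18, 61994c4, 7a0de14, 8c4deb9, 9e87d76, e265e07, ed4837d}.
In 87db090's history but not 8c4deb9's: {87db090, 91df607} — 2 commits.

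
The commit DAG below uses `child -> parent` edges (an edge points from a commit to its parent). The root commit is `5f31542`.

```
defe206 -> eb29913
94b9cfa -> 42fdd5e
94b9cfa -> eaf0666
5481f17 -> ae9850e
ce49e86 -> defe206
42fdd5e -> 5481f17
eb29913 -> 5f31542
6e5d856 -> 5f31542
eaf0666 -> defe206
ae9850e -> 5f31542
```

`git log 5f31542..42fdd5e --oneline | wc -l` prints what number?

3

Reachable from 42fdd5e: {42fdd5e, 5481f17, 5f31542, ae9850e}.
Reachable from 5f31542: {5f31542}.
In 42fdd5e's history but not 5f31542's: {42fdd5e, 5481f17, ae9850e} — 3 commits.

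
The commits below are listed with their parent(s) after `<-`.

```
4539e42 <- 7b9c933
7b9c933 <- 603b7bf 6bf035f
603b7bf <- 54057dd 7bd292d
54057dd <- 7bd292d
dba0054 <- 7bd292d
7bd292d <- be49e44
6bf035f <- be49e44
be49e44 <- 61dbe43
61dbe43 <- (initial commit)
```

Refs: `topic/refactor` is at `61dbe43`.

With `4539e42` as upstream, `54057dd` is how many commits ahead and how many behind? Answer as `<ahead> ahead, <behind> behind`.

Reachable from 54057dd: {54057dd, 61dbe43, 7bd292d, be49e44}.
Reachable from 4539e42: {4539e42, 54057dd, 603b7bf, 61dbe43, 6bf035f, 7b9c933, 7bd292d, be49e44}.
Only in 54057dd's history (ahead): {} — 0.
Only in 4539e42's history (behind): {4539e42, 603b7bf, 6bf035f, 7b9c933} — 4.

0 ahead, 4 behind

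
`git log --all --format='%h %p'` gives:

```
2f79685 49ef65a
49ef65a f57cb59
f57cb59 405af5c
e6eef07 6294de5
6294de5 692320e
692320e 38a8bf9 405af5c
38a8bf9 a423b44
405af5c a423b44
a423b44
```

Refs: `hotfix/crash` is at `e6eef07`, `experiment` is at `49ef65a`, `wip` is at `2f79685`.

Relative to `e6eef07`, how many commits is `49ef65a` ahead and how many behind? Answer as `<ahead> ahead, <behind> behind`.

Reachable from 49ef65a: {405af5c, 49ef65a, a423b44, f57cb59}.
Reachable from e6eef07: {38a8bf9, 405af5c, 6294de5, 692320e, a423b44, e6eef07}.
Only in 49ef65a's history (ahead): {49ef65a, f57cb59} — 2.
Only in e6eef07's history (behind): {38a8bf9, 6294de5, 692320e, e6eef07} — 4.

2 ahead, 4 behind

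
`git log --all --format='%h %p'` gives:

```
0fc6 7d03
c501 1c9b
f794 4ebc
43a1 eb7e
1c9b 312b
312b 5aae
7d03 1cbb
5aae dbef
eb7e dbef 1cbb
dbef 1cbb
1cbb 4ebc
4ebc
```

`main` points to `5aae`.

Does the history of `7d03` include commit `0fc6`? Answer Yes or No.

No

Ancestors of 7d03: {1cbb, 4ebc, 7d03}.
0fc6 is not in that set, so it is not an ancestor of 7d03.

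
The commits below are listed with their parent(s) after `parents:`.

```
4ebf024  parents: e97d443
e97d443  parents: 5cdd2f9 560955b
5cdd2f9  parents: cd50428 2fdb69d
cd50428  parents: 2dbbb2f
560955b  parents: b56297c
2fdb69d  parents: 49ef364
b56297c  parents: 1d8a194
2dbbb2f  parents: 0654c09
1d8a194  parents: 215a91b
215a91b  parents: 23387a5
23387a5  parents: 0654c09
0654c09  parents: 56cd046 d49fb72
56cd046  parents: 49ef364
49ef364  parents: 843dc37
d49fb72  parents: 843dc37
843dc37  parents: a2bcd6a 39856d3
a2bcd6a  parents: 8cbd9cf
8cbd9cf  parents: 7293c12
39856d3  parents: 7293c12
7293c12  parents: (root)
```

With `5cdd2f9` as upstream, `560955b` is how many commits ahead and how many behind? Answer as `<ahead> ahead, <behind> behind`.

5 ahead, 4 behind

Reachable from 560955b: {0654c09, 1d8a194, 215a91b, 23387a5, 39856d3, 49ef364, 560955b, 56cd046, 7293c12, 843dc37, 8cbd9cf, a2bcd6a, b56297c, d49fb72}.
Reachable from 5cdd2f9: {0654c09, 2dbbb2f, 2fdb69d, 39856d3, 49ef364, 56cd046, 5cdd2f9, 7293c12, 843dc37, 8cbd9cf, a2bcd6a, cd50428, d49fb72}.
Only in 560955b's history (ahead): {1d8a194, 215a91b, 23387a5, 560955b, b56297c} — 5.
Only in 5cdd2f9's history (behind): {2dbbb2f, 2fdb69d, 5cdd2f9, cd50428} — 4.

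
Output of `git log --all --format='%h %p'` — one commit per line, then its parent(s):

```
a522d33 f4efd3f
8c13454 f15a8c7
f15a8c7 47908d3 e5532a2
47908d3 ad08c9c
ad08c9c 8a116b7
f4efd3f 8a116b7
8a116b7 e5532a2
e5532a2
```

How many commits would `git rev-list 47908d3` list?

Walking parent pointers from 47908d3: reachable set = {47908d3, 8a116b7, ad08c9c, e5532a2}.
That is 4 commits.

4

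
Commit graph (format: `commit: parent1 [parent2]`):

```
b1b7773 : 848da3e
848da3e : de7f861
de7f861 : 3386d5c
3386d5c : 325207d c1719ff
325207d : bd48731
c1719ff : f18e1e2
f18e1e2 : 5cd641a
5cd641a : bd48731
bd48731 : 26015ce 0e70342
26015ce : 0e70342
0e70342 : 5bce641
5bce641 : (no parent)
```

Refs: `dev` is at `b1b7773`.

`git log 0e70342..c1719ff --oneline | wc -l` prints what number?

Reachable from c1719ff: {0e70342, 26015ce, 5bce641, 5cd641a, bd48731, c1719ff, f18e1e2}.
Reachable from 0e70342: {0e70342, 5bce641}.
In c1719ff's history but not 0e70342's: {26015ce, 5cd641a, bd48731, c1719ff, f18e1e2} — 5 commits.

5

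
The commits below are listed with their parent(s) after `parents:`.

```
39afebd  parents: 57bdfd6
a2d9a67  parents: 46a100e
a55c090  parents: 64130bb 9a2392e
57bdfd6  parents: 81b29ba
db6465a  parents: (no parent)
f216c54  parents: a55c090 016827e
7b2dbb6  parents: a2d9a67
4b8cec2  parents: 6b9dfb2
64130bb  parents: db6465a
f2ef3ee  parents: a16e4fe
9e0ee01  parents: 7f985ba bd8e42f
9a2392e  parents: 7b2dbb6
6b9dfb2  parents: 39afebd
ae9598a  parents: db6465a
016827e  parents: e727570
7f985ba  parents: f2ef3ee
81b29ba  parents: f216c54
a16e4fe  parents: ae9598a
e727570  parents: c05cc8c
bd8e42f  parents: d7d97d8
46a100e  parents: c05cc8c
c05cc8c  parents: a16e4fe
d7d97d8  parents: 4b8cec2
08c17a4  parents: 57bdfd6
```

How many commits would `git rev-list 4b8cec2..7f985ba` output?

Reachable from 7f985ba: {7f985ba, a16e4fe, ae9598a, db6465a, f2ef3ee}.
Reachable from 4b8cec2: {016827e, 39afebd, 46a100e, 4b8cec2, 57bdfd6, 64130bb, 6b9dfb2, 7b2dbb6, 81b29ba, 9a2392e, a16e4fe, a2d9a67, a55c090, ae9598a, c05cc8c, db6465a, e727570, f216c54}.
In 7f985ba's history but not 4b8cec2's: {7f985ba, f2ef3ee} — 2 commits.

2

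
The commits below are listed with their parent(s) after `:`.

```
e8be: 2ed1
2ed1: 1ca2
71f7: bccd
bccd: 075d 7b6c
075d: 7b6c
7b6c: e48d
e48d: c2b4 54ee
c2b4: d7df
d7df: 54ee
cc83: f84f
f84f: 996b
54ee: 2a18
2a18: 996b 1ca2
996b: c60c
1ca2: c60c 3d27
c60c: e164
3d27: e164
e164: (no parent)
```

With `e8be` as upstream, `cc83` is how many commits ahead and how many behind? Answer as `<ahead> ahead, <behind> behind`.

Reachable from cc83: {996b, c60c, cc83, e164, f84f}.
Reachable from e8be: {1ca2, 2ed1, 3d27, c60c, e164, e8be}.
Only in cc83's history (ahead): {996b, cc83, f84f} — 3.
Only in e8be's history (behind): {1ca2, 2ed1, 3d27, e8be} — 4.

3 ahead, 4 behind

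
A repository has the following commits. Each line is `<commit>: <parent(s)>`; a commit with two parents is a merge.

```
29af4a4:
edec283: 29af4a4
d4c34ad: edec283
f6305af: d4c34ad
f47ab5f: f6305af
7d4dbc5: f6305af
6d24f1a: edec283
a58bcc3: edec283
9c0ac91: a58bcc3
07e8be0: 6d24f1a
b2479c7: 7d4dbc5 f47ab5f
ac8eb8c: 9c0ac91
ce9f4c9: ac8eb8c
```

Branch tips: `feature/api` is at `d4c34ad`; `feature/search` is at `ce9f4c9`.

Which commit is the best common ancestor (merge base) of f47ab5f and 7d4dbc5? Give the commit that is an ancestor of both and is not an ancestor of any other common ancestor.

Ancestors of f47ab5f: {29af4a4, d4c34ad, edec283, f47ab5f, f6305af}.
Ancestors of 7d4dbc5: {29af4a4, 7d4dbc5, d4c34ad, edec283, f6305af}.
Common ancestors: {29af4a4, d4c34ad, edec283, f6305af}.
Among these, f6305af is not an ancestor of any other common ancestor — it is the merge base.

f6305af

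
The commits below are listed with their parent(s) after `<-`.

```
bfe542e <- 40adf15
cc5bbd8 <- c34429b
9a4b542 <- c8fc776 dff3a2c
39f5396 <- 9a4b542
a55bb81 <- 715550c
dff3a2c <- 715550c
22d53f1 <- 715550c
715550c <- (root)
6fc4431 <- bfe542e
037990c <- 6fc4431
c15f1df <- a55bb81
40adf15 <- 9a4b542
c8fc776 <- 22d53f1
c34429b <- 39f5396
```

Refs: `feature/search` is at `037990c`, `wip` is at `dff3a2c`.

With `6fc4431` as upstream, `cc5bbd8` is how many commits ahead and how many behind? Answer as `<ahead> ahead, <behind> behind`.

3 ahead, 3 behind

Reachable from cc5bbd8: {22d53f1, 39f5396, 715550c, 9a4b542, c34429b, c8fc776, cc5bbd8, dff3a2c}.
Reachable from 6fc4431: {22d53f1, 40adf15, 6fc4431, 715550c, 9a4b542, bfe542e, c8fc776, dff3a2c}.
Only in cc5bbd8's history (ahead): {39f5396, c34429b, cc5bbd8} — 3.
Only in 6fc4431's history (behind): {40adf15, 6fc4431, bfe542e} — 3.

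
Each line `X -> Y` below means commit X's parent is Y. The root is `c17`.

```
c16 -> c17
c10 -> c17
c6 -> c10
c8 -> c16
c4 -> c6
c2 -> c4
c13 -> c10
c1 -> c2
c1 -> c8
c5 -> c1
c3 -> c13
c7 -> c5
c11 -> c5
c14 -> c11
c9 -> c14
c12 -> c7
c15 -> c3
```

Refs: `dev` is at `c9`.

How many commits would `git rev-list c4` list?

Walking parent pointers from c4: reachable set = {c10, c17, c4, c6}.
That is 4 commits.

4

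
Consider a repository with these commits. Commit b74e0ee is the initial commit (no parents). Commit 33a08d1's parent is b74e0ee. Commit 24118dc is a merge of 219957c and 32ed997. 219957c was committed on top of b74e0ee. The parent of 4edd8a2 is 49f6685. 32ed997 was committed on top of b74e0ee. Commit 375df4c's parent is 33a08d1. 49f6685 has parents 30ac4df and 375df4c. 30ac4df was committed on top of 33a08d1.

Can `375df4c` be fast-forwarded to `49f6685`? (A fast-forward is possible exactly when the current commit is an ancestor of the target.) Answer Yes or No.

Yes

A fast-forward from 375df4c to 49f6685 is possible iff 375df4c is an ancestor of 49f6685.
Ancestors of 49f6685: {30ac4df, 33a08d1, 375df4c, 49f6685, b74e0ee}.
375df4c is among them, so fast-forward is possible.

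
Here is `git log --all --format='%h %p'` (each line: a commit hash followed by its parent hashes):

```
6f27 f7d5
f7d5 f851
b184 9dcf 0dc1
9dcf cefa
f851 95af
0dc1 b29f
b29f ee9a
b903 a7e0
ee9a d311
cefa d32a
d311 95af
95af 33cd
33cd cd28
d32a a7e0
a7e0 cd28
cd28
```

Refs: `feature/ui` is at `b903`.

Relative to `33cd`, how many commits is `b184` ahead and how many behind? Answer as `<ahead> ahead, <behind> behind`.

Reachable from b184: {0dc1, 33cd, 95af, 9dcf, a7e0, b184, b29f, cd28, cefa, d311, d32a, ee9a}.
Reachable from 33cd: {33cd, cd28}.
Only in b184's history (ahead): {0dc1, 95af, 9dcf, a7e0, b184, b29f, cefa, d311, d32a, ee9a} — 10.
Only in 33cd's history (behind): {} — 0.

10 ahead, 0 behind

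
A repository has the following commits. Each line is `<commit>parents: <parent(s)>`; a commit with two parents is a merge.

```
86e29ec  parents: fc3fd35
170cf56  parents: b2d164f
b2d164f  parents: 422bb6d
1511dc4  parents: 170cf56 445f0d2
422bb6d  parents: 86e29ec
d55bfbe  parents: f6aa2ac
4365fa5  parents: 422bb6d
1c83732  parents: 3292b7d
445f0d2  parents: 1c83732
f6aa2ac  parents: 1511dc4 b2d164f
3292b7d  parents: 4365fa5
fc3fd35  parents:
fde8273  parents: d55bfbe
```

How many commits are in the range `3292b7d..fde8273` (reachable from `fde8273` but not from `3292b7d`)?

8

Reachable from fde8273: {1511dc4, 170cf56, 1c83732, 3292b7d, 422bb6d, 4365fa5, 445f0d2, 86e29ec, b2d164f, d55bfbe, f6aa2ac, fc3fd35, fde8273}.
Reachable from 3292b7d: {3292b7d, 422bb6d, 4365fa5, 86e29ec, fc3fd35}.
In fde8273's history but not 3292b7d's: {1511dc4, 170cf56, 1c83732, 445f0d2, b2d164f, d55bfbe, f6aa2ac, fde8273} — 8 commits.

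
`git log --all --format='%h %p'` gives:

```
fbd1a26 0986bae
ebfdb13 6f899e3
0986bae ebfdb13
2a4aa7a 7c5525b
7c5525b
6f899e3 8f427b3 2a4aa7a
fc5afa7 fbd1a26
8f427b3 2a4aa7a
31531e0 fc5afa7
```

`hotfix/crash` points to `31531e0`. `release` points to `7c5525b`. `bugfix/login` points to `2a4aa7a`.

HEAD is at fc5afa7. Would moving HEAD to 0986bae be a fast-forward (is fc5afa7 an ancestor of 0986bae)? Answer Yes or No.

No

A fast-forward from fc5afa7 to 0986bae is possible iff fc5afa7 is an ancestor of 0986bae.
Ancestors of 0986bae: {0986bae, 2a4aa7a, 6f899e3, 7c5525b, 8f427b3, ebfdb13}.
fc5afa7 is not among them, so fast-forward is not possible.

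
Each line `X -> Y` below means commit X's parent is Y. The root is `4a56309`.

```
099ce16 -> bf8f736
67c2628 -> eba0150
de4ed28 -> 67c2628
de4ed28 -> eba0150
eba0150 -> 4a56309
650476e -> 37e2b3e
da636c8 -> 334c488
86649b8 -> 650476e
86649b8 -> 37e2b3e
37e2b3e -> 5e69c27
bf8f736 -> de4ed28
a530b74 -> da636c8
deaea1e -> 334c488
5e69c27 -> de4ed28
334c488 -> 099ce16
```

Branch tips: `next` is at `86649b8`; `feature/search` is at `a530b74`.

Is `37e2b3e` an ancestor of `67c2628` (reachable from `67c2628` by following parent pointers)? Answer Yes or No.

Ancestors of 67c2628: {4a56309, 67c2628, eba0150}.
37e2b3e is not in that set, so it is not an ancestor of 67c2628.

No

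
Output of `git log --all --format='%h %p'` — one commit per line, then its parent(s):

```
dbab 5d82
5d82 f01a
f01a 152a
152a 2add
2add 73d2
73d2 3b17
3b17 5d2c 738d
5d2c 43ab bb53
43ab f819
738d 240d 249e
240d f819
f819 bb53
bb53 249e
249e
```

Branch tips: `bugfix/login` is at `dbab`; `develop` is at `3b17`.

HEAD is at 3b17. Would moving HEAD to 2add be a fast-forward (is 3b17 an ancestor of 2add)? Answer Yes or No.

Yes

A fast-forward from 3b17 to 2add is possible iff 3b17 is an ancestor of 2add.
Ancestors of 2add: {240d, 249e, 2add, 3b17, 43ab, 5d2c, 738d, 73d2, bb53, f819}.
3b17 is among them, so fast-forward is possible.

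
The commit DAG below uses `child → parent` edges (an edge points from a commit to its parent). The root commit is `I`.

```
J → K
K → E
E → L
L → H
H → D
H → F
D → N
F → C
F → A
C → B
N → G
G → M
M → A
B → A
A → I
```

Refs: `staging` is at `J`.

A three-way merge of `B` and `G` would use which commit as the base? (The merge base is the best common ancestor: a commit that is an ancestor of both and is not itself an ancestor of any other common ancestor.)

Ancestors of B: {A, B, I}.
Ancestors of G: {A, G, I, M}.
Common ancestors: {A, I}.
Among these, A is not an ancestor of any other common ancestor — it is the merge base.

A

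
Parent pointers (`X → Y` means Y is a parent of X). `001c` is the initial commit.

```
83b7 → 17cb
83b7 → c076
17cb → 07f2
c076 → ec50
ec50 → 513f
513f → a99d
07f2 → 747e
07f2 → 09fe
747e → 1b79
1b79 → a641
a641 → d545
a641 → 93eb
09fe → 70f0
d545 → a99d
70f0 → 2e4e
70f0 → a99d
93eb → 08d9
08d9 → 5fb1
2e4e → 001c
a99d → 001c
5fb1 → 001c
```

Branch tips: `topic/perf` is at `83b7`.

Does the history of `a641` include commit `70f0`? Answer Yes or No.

No

Ancestors of a641: {001c, 08d9, 5fb1, 93eb, a641, a99d, d545}.
70f0 is not in that set, so it is not an ancestor of a641.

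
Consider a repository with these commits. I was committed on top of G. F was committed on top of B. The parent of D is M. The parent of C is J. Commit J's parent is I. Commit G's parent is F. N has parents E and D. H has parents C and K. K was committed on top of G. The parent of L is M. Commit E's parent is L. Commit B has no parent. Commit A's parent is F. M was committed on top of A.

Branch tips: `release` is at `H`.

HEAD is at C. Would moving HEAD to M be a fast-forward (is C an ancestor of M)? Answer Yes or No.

No

A fast-forward from C to M is possible iff C is an ancestor of M.
Ancestors of M: {A, B, F, M}.
C is not among them, so fast-forward is not possible.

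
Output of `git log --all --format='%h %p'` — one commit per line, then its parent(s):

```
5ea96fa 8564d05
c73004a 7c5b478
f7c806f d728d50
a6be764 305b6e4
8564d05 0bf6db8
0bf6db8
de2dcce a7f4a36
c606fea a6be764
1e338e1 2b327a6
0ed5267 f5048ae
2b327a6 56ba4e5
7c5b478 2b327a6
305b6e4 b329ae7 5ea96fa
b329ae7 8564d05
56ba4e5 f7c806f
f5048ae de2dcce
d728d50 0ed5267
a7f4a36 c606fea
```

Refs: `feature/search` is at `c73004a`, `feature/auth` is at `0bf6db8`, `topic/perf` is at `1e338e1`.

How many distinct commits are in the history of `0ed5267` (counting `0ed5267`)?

Walking parent pointers from 0ed5267: reachable set = {0bf6db8, 0ed5267, 305b6e4, 5ea96fa, 8564d05, a6be764, a7f4a36, b329ae7, c606fea, de2dcce, f5048ae}.
That is 11 commits.

11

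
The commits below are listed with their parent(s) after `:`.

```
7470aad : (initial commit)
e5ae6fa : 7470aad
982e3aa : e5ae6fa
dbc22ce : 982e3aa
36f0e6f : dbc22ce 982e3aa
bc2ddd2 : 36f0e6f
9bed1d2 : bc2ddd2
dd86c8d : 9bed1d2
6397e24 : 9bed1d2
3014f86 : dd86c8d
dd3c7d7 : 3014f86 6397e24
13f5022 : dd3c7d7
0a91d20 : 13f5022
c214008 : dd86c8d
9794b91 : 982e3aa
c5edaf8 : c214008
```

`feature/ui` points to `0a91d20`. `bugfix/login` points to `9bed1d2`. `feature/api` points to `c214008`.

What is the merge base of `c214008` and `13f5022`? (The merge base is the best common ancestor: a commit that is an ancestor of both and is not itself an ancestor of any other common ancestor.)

dd86c8d

Ancestors of c214008: {36f0e6f, 7470aad, 982e3aa, 9bed1d2, bc2ddd2, c214008, dbc22ce, dd86c8d, e5ae6fa}.
Ancestors of 13f5022: {13f5022, 3014f86, 36f0e6f, 6397e24, 7470aad, 982e3aa, 9bed1d2, bc2ddd2, dbc22ce, dd3c7d7, dd86c8d, e5ae6fa}.
Common ancestors: {36f0e6f, 7470aad, 982e3aa, 9bed1d2, bc2ddd2, dbc22ce, dd86c8d, e5ae6fa}.
Among these, dd86c8d is not an ancestor of any other common ancestor — it is the merge base.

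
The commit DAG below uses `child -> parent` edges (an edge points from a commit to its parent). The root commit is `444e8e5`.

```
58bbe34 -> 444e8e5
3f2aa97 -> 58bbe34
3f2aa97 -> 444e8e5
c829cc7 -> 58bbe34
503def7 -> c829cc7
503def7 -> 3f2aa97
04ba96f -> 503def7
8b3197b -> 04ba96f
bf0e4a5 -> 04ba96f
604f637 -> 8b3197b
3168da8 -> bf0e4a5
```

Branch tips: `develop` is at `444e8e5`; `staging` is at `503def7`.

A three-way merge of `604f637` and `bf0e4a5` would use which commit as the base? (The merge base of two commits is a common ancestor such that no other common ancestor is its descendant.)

04ba96f

Ancestors of 604f637: {04ba96f, 3f2aa97, 444e8e5, 503def7, 58bbe34, 604f637, 8b3197b, c829cc7}.
Ancestors of bf0e4a5: {04ba96f, 3f2aa97, 444e8e5, 503def7, 58bbe34, bf0e4a5, c829cc7}.
Common ancestors: {04ba96f, 3f2aa97, 444e8e5, 503def7, 58bbe34, c829cc7}.
Among these, 04ba96f is not an ancestor of any other common ancestor — it is the merge base.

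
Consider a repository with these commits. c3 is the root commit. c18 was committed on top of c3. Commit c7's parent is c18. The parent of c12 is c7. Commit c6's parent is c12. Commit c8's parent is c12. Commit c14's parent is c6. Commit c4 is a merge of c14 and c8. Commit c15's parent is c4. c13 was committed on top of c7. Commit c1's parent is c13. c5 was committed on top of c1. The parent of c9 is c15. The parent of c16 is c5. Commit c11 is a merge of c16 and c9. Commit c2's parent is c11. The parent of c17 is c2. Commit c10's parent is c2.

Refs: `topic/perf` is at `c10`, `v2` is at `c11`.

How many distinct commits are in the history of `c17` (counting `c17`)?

Walking parent pointers from c17: reachable set = {c1, c11, c12, c13, c14, c15, c16, c17, c18, c2, c3, c4, c5, c6, c7, c8, c9}.
That is 17 commits.

17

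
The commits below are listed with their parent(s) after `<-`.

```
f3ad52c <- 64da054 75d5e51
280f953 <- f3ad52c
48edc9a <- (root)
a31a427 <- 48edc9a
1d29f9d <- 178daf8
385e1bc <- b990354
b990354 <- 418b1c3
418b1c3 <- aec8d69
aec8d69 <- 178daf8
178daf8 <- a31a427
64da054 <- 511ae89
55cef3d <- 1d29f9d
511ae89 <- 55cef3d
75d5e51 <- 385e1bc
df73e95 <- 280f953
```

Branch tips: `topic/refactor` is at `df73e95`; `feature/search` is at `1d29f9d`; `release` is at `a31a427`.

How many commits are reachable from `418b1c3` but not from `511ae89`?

2

Reachable from 418b1c3: {178daf8, 418b1c3, 48edc9a, a31a427, aec8d69}.
Reachable from 511ae89: {178daf8, 1d29f9d, 48edc9a, 511ae89, 55cef3d, a31a427}.
In 418b1c3's history but not 511ae89's: {418b1c3, aec8d69} — 2 commits.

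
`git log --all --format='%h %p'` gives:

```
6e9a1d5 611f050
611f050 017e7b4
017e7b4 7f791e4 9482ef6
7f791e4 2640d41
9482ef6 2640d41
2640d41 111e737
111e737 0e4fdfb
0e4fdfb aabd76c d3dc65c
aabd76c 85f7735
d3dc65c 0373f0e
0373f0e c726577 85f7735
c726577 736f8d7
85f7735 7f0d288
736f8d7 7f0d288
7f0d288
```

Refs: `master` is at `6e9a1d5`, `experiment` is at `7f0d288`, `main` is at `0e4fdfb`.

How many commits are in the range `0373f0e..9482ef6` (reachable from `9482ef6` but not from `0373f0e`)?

Reachable from 9482ef6: {0373f0e, 0e4fdfb, 111e737, 2640d41, 736f8d7, 7f0d288, 85f7735, 9482ef6, aabd76c, c726577, d3dc65c}.
Reachable from 0373f0e: {0373f0e, 736f8d7, 7f0d288, 85f7735, c726577}.
In 9482ef6's history but not 0373f0e's: {0e4fdfb, 111e737, 2640d41, 9482ef6, aabd76c, d3dc65c} — 6 commits.

6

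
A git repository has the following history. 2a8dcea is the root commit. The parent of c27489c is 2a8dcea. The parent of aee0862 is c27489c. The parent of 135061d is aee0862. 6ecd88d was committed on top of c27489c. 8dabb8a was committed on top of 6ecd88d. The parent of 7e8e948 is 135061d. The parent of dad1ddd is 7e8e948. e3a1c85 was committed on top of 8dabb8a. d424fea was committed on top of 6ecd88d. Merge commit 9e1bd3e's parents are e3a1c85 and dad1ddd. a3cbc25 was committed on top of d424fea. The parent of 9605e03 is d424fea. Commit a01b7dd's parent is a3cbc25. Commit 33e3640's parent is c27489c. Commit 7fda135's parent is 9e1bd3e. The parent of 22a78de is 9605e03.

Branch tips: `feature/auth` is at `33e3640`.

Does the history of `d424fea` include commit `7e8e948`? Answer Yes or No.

No

Ancestors of d424fea: {2a8dcea, 6ecd88d, c27489c, d424fea}.
7e8e948 is not in that set, so it is not an ancestor of d424fea.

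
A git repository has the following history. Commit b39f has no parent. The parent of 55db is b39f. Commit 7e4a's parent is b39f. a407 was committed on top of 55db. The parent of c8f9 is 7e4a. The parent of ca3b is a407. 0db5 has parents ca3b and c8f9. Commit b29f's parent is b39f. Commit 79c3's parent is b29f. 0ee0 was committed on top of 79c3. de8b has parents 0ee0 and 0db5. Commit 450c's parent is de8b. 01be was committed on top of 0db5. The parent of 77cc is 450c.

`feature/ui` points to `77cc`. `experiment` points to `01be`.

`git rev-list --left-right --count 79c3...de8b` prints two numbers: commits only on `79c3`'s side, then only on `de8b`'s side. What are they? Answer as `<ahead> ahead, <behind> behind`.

0 ahead, 8 behind

Reachable from 79c3: {79c3, b29f, b39f}.
Reachable from de8b: {0db5, 0ee0, 55db, 79c3, 7e4a, a407, b29f, b39f, c8f9, ca3b, de8b}.
Only in 79c3's history (ahead): {} — 0.
Only in de8b's history (behind): {0db5, 0ee0, 55db, 7e4a, a407, c8f9, ca3b, de8b} — 8.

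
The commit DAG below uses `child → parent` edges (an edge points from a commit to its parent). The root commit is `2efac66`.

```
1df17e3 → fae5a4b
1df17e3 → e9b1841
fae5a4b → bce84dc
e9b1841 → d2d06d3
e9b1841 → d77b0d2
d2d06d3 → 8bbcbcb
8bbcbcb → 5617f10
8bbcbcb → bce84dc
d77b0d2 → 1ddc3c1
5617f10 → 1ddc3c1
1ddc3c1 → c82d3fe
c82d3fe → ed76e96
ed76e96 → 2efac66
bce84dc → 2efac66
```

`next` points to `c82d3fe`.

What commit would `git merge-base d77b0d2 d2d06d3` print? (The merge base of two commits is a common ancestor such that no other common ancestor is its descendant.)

Ancestors of d77b0d2: {1ddc3c1, 2efac66, c82d3fe, d77b0d2, ed76e96}.
Ancestors of d2d06d3: {1ddc3c1, 2efac66, 5617f10, 8bbcbcb, bce84dc, c82d3fe, d2d06d3, ed76e96}.
Common ancestors: {1ddc3c1, 2efac66, c82d3fe, ed76e96}.
Among these, 1ddc3c1 is not an ancestor of any other common ancestor — it is the merge base.

1ddc3c1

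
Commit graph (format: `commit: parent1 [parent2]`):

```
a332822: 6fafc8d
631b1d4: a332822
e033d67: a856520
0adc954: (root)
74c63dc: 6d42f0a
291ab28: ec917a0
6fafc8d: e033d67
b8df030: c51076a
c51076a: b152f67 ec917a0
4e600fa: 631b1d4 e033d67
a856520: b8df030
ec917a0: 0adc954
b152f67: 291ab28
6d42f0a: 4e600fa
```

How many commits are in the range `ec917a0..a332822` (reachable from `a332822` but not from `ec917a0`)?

Reachable from a332822: {0adc954, 291ab28, 6fafc8d, a332822, a856520, b152f67, b8df030, c51076a, e033d67, ec917a0}.
Reachable from ec917a0: {0adc954, ec917a0}.
In a332822's history but not ec917a0's: {291ab28, 6fafc8d, a332822, a856520, b152f67, b8df030, c51076a, e033d67} — 8 commits.

8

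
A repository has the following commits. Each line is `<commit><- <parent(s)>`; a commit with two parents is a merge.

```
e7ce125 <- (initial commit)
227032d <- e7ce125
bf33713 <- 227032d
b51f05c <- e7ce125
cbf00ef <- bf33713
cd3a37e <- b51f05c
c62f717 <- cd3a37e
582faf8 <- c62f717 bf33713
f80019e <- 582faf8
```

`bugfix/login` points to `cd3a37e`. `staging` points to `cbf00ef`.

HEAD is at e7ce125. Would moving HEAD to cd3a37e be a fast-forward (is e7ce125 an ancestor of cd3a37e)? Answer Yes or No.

A fast-forward from e7ce125 to cd3a37e is possible iff e7ce125 is an ancestor of cd3a37e.
Ancestors of cd3a37e: {b51f05c, cd3a37e, e7ce125}.
e7ce125 is among them, so fast-forward is possible.

Yes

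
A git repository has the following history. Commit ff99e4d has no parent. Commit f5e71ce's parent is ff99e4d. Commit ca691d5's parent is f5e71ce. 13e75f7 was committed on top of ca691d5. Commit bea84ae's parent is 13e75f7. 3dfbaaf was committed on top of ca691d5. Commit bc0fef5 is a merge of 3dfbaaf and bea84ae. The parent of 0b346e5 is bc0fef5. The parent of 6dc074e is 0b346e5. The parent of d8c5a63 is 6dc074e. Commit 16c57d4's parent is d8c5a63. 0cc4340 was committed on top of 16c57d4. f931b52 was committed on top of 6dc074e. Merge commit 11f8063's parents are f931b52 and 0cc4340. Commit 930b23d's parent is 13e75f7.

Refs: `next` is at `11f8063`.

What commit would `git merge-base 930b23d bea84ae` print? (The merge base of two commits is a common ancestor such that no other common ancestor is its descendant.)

13e75f7

Ancestors of 930b23d: {13e75f7, 930b23d, ca691d5, f5e71ce, ff99e4d}.
Ancestors of bea84ae: {13e75f7, bea84ae, ca691d5, f5e71ce, ff99e4d}.
Common ancestors: {13e75f7, ca691d5, f5e71ce, ff99e4d}.
Among these, 13e75f7 is not an ancestor of any other common ancestor — it is the merge base.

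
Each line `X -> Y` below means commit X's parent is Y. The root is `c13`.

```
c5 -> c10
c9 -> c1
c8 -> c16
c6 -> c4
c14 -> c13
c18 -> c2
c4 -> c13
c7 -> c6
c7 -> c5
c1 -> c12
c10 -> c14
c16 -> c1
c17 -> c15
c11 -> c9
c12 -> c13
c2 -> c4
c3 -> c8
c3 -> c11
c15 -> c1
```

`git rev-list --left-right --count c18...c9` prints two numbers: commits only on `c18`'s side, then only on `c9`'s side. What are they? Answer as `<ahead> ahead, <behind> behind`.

Reachable from c18: {c13, c18, c2, c4}.
Reachable from c9: {c1, c12, c13, c9}.
Only in c18's history (ahead): {c18, c2, c4} — 3.
Only in c9's history (behind): {c1, c12, c9} — 3.

3 ahead, 3 behind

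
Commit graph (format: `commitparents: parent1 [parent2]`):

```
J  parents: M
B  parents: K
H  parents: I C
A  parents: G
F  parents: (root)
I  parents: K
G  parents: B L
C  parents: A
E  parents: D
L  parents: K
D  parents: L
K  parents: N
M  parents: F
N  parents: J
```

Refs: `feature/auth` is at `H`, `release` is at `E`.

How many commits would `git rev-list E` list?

8

Walking parent pointers from E: reachable set = {D, E, F, J, K, L, M, N}.
That is 8 commits.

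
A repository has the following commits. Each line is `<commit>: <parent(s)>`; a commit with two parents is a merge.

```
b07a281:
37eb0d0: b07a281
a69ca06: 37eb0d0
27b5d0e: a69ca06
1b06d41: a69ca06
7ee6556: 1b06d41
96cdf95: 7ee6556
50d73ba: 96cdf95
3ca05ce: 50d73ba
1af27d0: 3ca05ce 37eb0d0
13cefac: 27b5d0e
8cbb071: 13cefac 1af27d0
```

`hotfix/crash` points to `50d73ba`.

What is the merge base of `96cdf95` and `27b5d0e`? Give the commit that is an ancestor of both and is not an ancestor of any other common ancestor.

Ancestors of 96cdf95: {1b06d41, 37eb0d0, 7ee6556, 96cdf95, a69ca06, b07a281}.
Ancestors of 27b5d0e: {27b5d0e, 37eb0d0, a69ca06, b07a281}.
Common ancestors: {37eb0d0, a69ca06, b07a281}.
Among these, a69ca06 is not an ancestor of any other common ancestor — it is the merge base.

a69ca06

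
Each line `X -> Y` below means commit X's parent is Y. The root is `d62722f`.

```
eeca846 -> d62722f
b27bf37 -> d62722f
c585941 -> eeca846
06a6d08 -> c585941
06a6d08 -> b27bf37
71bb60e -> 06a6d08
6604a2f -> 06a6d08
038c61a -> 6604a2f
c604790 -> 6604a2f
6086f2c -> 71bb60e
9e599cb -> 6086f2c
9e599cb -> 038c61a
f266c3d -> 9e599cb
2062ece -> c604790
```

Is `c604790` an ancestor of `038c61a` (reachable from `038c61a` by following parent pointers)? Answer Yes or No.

Ancestors of 038c61a: {038c61a, 06a6d08, 6604a2f, b27bf37, c585941, d62722f, eeca846}.
c604790 is not in that set, so it is not an ancestor of 038c61a.

No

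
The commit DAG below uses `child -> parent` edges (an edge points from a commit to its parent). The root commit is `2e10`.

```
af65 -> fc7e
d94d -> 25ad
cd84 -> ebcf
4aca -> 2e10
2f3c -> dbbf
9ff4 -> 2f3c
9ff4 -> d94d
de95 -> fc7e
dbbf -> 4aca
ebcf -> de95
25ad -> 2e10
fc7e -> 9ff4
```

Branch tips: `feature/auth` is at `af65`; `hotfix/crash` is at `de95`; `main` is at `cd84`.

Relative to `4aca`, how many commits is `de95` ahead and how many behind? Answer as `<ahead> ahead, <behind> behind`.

Reachable from de95: {25ad, 2e10, 2f3c, 4aca, 9ff4, d94d, dbbf, de95, fc7e}.
Reachable from 4aca: {2e10, 4aca}.
Only in de95's history (ahead): {25ad, 2f3c, 9ff4, d94d, dbbf, de95, fc7e} — 7.
Only in 4aca's history (behind): {} — 0.

7 ahead, 0 behind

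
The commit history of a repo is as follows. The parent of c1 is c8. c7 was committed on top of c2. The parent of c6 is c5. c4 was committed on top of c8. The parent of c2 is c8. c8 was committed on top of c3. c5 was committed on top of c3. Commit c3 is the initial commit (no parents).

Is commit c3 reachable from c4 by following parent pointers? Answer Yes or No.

Ancestors of c4 (commits reachable by following parents): {c3, c4, c8}.
c3 is in that set, so it is an ancestor of c4.

Yes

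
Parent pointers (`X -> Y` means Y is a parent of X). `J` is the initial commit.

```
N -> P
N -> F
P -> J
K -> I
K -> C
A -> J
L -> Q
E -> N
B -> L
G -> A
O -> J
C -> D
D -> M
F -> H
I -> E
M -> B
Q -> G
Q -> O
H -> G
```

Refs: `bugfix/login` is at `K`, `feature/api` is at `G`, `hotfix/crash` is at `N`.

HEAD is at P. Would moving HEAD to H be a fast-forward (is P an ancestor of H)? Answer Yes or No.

No

A fast-forward from P to H is possible iff P is an ancestor of H.
Ancestors of H: {A, G, H, J}.
P is not among them, so fast-forward is not possible.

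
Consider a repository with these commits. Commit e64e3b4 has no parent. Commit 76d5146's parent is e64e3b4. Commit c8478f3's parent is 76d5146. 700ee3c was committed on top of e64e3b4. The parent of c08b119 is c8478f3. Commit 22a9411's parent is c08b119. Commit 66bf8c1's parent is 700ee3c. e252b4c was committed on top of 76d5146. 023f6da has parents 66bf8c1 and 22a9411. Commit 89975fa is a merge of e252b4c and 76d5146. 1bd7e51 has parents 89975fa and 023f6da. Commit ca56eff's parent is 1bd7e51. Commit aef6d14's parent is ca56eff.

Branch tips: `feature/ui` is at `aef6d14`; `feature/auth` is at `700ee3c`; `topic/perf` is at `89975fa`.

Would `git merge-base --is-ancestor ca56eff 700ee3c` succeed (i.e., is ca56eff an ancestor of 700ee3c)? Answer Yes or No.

No

Ancestors of 700ee3c: {700ee3c, e64e3b4}.
ca56eff is not in that set, so it is not an ancestor of 700ee3c.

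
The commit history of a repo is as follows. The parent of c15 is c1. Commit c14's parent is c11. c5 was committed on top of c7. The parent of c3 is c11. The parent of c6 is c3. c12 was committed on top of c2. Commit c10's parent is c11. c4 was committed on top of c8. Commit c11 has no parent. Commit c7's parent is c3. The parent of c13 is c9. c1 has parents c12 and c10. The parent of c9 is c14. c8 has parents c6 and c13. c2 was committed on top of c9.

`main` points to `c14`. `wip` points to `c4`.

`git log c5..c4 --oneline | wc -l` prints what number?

6

Reachable from c4: {c11, c13, c14, c3, c4, c6, c8, c9}.
Reachable from c5: {c11, c3, c5, c7}.
In c4's history but not c5's: {c13, c14, c4, c6, c8, c9} — 6 commits.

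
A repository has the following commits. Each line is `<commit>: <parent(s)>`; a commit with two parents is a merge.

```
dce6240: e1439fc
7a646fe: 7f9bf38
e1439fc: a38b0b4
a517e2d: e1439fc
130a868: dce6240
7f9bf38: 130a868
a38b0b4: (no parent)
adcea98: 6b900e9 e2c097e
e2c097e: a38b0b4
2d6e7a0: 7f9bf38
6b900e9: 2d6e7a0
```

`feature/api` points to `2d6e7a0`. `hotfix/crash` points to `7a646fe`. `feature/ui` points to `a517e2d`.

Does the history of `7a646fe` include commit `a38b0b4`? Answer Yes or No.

Ancestors of 7a646fe (commits reachable by following parents): {130a868, 7a646fe, 7f9bf38, a38b0b4, dce6240, e1439fc}.
a38b0b4 is in that set, so it is an ancestor of 7a646fe.

Yes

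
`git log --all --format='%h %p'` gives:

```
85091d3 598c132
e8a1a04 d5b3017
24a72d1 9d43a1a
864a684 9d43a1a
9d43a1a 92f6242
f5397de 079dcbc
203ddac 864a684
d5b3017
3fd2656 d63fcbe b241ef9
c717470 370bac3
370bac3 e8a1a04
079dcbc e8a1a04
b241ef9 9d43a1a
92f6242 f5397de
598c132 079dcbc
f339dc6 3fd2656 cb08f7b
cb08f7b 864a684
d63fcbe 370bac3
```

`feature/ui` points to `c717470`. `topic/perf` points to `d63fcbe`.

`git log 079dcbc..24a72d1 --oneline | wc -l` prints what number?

Reachable from 24a72d1: {079dcbc, 24a72d1, 92f6242, 9d43a1a, d5b3017, e8a1a04, f5397de}.
Reachable from 079dcbc: {079dcbc, d5b3017, e8a1a04}.
In 24a72d1's history but not 079dcbc's: {24a72d1, 92f6242, 9d43a1a, f5397de} — 4 commits.

4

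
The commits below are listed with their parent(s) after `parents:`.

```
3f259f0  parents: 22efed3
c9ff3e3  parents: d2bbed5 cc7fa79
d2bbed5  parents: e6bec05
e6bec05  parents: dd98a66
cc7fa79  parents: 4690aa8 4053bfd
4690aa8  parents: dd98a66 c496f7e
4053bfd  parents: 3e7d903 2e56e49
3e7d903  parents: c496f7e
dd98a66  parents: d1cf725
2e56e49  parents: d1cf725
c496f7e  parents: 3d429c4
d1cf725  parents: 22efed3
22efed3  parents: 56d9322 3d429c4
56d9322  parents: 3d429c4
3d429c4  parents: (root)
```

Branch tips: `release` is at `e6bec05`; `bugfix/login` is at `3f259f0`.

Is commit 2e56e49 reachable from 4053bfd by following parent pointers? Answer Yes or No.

Yes

Ancestors of 4053bfd (commits reachable by following parents): {22efed3, 2e56e49, 3d429c4, 3e7d903, 4053bfd, 56d9322, c496f7e, d1cf725}.
2e56e49 is in that set, so it is an ancestor of 4053bfd.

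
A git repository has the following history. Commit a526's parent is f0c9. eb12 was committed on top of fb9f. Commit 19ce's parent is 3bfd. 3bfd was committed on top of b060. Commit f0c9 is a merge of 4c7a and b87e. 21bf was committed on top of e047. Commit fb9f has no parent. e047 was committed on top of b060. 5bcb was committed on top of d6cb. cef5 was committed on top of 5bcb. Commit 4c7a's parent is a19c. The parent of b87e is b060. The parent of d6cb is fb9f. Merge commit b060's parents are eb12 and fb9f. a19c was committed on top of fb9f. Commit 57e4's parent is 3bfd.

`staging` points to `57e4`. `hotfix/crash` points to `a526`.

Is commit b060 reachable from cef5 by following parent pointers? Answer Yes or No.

Ancestors of cef5: {5bcb, cef5, d6cb, fb9f}.
b060 is not in that set, so it is not an ancestor of cef5.

No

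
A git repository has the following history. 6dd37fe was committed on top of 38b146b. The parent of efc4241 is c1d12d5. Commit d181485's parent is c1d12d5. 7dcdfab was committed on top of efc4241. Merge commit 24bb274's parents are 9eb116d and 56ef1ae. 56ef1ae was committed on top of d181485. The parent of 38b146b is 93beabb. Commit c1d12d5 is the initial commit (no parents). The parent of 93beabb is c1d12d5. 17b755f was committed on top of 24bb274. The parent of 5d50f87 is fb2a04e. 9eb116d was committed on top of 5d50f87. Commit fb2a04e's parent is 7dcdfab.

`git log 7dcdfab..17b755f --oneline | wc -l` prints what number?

Reachable from 17b755f: {17b755f, 24bb274, 56ef1ae, 5d50f87, 7dcdfab, 9eb116d, c1d12d5, d181485, efc4241, fb2a04e}.
Reachable from 7dcdfab: {7dcdfab, c1d12d5, efc4241}.
In 17b755f's history but not 7dcdfab's: {17b755f, 24bb274, 56ef1ae, 5d50f87, 9eb116d, d181485, fb2a04e} — 7 commits.

7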